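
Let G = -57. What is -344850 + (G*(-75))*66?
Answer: -62700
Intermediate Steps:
-344850 + (G*(-75))*66 = -344850 - 57*(-75)*66 = -344850 + 4275*66 = -344850 + 282150 = -62700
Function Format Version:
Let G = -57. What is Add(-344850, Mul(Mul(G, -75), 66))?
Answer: -62700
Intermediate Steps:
Add(-344850, Mul(Mul(G, -75), 66)) = Add(-344850, Mul(Mul(-57, -75), 66)) = Add(-344850, Mul(4275, 66)) = Add(-344850, 282150) = -62700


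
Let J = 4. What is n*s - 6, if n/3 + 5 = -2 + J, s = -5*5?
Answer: 219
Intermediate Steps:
s = -25
n = -9 (n = -15 + 3*(-2 + 4) = -15 + 3*2 = -15 + 6 = -9)
n*s - 6 = -9*(-25) - 6 = 225 - 6 = 219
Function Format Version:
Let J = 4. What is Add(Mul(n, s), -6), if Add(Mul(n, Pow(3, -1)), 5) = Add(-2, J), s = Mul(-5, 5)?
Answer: 219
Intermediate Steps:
s = -25
n = -9 (n = Add(-15, Mul(3, Add(-2, 4))) = Add(-15, Mul(3, 2)) = Add(-15, 6) = -9)
Add(Mul(n, s), -6) = Add(Mul(-9, -25), -6) = Add(225, -6) = 219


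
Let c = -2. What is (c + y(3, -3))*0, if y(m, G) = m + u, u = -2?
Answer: 0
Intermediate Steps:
y(m, G) = -2 + m (y(m, G) = m - 2 = -2 + m)
(c + y(3, -3))*0 = (-2 + (-2 + 3))*0 = (-2 + 1)*0 = -1*0 = 0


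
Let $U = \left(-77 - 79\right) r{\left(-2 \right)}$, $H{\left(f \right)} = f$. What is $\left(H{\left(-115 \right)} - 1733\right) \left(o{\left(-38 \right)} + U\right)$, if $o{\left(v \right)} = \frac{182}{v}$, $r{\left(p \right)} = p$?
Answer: $- \frac{10786776}{19} \approx -5.6773 \cdot 10^{5}$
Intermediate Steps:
$U = 312$ ($U = \left(-77 - 79\right) \left(-2\right) = \left(-156\right) \left(-2\right) = 312$)
$\left(H{\left(-115 \right)} - 1733\right) \left(o{\left(-38 \right)} + U\right) = \left(-115 - 1733\right) \left(\frac{182}{-38} + 312\right) = - 1848 \left(182 \left(- \frac{1}{38}\right) + 312\right) = - 1848 \left(- \frac{91}{19} + 312\right) = \left(-1848\right) \frac{5837}{19} = - \frac{10786776}{19}$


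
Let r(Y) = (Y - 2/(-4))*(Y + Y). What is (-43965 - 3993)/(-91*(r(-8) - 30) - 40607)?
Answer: 47958/48797 ≈ 0.98281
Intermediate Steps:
r(Y) = 2*Y*(½ + Y) (r(Y) = (Y - 2*(-¼))*(2*Y) = (Y + ½)*(2*Y) = (½ + Y)*(2*Y) = 2*Y*(½ + Y))
(-43965 - 3993)/(-91*(r(-8) - 30) - 40607) = (-43965 - 3993)/(-91*(-8*(1 + 2*(-8)) - 30) - 40607) = -47958/(-91*(-8*(1 - 16) - 30) - 40607) = -47958/(-91*(-8*(-15) - 30) - 40607) = -47958/(-91*(120 - 30) - 40607) = -47958/(-91*90 - 40607) = -47958/(-8190 - 40607) = -47958/(-48797) = -47958*(-1/48797) = 47958/48797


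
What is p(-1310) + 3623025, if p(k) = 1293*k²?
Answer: 2222540325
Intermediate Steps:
p(-1310) + 3623025 = 1293*(-1310)² + 3623025 = 1293*1716100 + 3623025 = 2218917300 + 3623025 = 2222540325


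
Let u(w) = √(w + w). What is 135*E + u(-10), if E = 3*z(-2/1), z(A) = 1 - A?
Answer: 1215 + 2*I*√5 ≈ 1215.0 + 4.4721*I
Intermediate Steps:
u(w) = √2*√w (u(w) = √(2*w) = √2*√w)
E = 9 (E = 3*(1 - (-2)/1) = 3*(1 - (-2)) = 3*(1 - 1*(-2)) = 3*(1 + 2) = 3*3 = 9)
135*E + u(-10) = 135*9 + √2*√(-10) = 1215 + √2*(I*√10) = 1215 + 2*I*√5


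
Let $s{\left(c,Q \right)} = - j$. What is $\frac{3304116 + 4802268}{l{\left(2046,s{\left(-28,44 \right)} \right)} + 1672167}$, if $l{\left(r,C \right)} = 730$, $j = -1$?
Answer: $\frac{8106384}{1672897} \approx 4.8457$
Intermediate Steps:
$s{\left(c,Q \right)} = 1$ ($s{\left(c,Q \right)} = \left(-1\right) \left(-1\right) = 1$)
$\frac{3304116 + 4802268}{l{\left(2046,s{\left(-28,44 \right)} \right)} + 1672167} = \frac{3304116 + 4802268}{730 + 1672167} = \frac{8106384}{1672897}$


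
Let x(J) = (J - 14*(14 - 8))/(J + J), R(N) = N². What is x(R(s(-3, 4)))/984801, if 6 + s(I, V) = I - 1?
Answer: 2/24620025 ≈ 8.1235e-8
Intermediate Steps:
s(I, V) = -7 + I (s(I, V) = -6 + (I - 1) = -6 + (-1 + I) = -7 + I)
x(J) = (-84 + J)/(2*J) (x(J) = (J - 14*6)/((2*J)) = (J - 84)*(1/(2*J)) = (-84 + J)*(1/(2*J)) = (-84 + J)/(2*J))
x(R(s(-3, 4)))/984801 = ((-84 + (-7 - 3)²)/(2*((-7 - 3)²)))/984801 = ((-84 + (-10)²)/(2*((-10)²)))*(1/984801) = ((½)*(-84 + 100)/100)*(1/984801) = ((½)*(1/100)*16)*(1/984801) = (2/25)*(1/984801) = 2/24620025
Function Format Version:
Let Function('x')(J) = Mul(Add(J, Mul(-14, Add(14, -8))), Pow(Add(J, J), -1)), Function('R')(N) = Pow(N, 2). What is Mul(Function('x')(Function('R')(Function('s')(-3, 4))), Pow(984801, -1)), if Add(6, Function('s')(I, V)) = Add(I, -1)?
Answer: Rational(2, 24620025) ≈ 8.1235e-8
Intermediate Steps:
Function('s')(I, V) = Add(-7, I) (Function('s')(I, V) = Add(-6, Add(I, -1)) = Add(-6, Add(-1, I)) = Add(-7, I))
Function('x')(J) = Mul(Rational(1, 2), Pow(J, -1), Add(-84, J)) (Function('x')(J) = Mul(Add(J, Mul(-14, 6)), Pow(Mul(2, J), -1)) = Mul(Add(J, -84), Mul(Rational(1, 2), Pow(J, -1))) = Mul(Add(-84, J), Mul(Rational(1, 2), Pow(J, -1))) = Mul(Rational(1, 2), Pow(J, -1), Add(-84, J)))
Mul(Function('x')(Function('R')(Function('s')(-3, 4))), Pow(984801, -1)) = Mul(Mul(Rational(1, 2), Pow(Pow(Add(-7, -3), 2), -1), Add(-84, Pow(Add(-7, -3), 2))), Pow(984801, -1)) = Mul(Mul(Rational(1, 2), Pow(Pow(-10, 2), -1), Add(-84, Pow(-10, 2))), Rational(1, 984801)) = Mul(Mul(Rational(1, 2), Pow(100, -1), Add(-84, 100)), Rational(1, 984801)) = Mul(Mul(Rational(1, 2), Rational(1, 100), 16), Rational(1, 984801)) = Mul(Rational(2, 25), Rational(1, 984801)) = Rational(2, 24620025)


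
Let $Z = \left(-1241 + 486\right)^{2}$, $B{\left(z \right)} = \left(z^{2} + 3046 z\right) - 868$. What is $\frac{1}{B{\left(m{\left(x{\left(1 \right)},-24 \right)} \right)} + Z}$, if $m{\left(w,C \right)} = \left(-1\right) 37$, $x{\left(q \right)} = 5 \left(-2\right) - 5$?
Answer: $\frac{1}{457824} \approx 2.1842 \cdot 10^{-6}$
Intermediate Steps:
$x{\left(q \right)} = -15$ ($x{\left(q \right)} = -10 - 5 = -15$)
$m{\left(w,C \right)} = -37$
$B{\left(z \right)} = -868 + z^{2} + 3046 z$
$Z = 570025$ ($Z = \left(-755\right)^{2} = 570025$)
$\frac{1}{B{\left(m{\left(x{\left(1 \right)},-24 \right)} \right)} + Z} = \frac{1}{\left(-868 + \left(-37\right)^{2} + 3046 \left(-37\right)\right) + 570025} = \frac{1}{\left(-868 + 1369 - 112702\right) + 570025} = \frac{1}{-112201 + 570025} = \frac{1}{457824}$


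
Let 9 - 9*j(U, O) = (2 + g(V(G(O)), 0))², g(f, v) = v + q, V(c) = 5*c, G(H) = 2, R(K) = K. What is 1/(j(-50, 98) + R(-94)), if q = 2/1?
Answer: -9/853 ≈ -0.010551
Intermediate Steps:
q = 2 (q = 2*1 = 2)
g(f, v) = 2 + v (g(f, v) = v + 2 = 2 + v)
j(U, O) = -7/9 (j(U, O) = 1 - (2 + (2 + 0))²/9 = 1 - (2 + 2)²/9 = 1 - ⅑*4² = 1 - ⅑*16 = 1 - 16/9 = -7/9)
1/(j(-50, 98) + R(-94)) = 1/(-7/9 - 94) = 1/(-853/9) = -9/853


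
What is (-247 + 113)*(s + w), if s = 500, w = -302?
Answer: -26532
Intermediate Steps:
(-247 + 113)*(s + w) = (-247 + 113)*(500 - 302) = -134*198 = -26532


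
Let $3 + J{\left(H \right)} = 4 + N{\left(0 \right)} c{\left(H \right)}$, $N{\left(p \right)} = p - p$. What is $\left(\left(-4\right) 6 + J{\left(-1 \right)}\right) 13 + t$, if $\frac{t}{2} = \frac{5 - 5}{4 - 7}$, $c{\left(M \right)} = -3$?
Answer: $-299$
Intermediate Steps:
$N{\left(p \right)} = 0$
$J{\left(H \right)} = 1$ ($J{\left(H \right)} = -3 + \left(4 + 0 \left(-3\right)\right) = -3 + \left(4 + 0\right) = -3 + 4 = 1$)
$t = 0$ ($t = 2 \frac{5 - 5}{4 - 7} = 2 \frac{0}{-3} = 2 \cdot 0 \left(- \frac{1}{3}\right) = 2 \cdot 0 = 0$)
$\left(\left(-4\right) 6 + J{\left(-1 \right)}\right) 13 + t = \left(\left(-4\right) 6 + 1\right) 13 + 0 = \left(-24 + 1\right) 13 + 0 = \left(-23\right) 13 + 0 = -299 + 0 = -299$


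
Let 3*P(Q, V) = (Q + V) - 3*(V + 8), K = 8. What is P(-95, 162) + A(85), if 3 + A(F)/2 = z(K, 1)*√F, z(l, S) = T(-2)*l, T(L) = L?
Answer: -461/3 - 32*√85 ≈ -448.69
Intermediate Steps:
z(l, S) = -2*l
P(Q, V) = -8 - 2*V/3 + Q/3 (P(Q, V) = ((Q + V) - 3*(V + 8))/3 = ((Q + V) - 3*(8 + V))/3 = ((Q + V) + (-24 - 3*V))/3 = (-24 + Q - 2*V)/3 = -8 - 2*V/3 + Q/3)
A(F) = -6 - 32*√F (A(F) = -6 + 2*((-2*8)*√F) = -6 + 2*(-16*√F) = -6 - 32*√F)
P(-95, 162) + A(85) = (-8 - ⅔*162 + (⅓)*(-95)) + (-6 - 32*√85) = (-8 - 108 - 95/3) + (-6 - 32*√85) = -443/3 + (-6 - 32*√85) = -461/3 - 32*√85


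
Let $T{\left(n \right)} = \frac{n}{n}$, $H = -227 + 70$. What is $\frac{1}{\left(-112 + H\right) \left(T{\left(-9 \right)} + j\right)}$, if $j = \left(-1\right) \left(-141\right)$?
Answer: $- \frac{1}{38198} \approx -2.6179 \cdot 10^{-5}$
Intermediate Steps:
$H = -157$
$T{\left(n \right)} = 1$
$j = 141$
$\frac{1}{\left(-112 + H\right) \left(T{\left(-9 \right)} + j\right)} = \frac{1}{\left(-112 - 157\right) \left(1 + 141\right)} = \frac{1}{\left(-269\right) 142} = \frac{1}{-38198} = - \frac{1}{38198}$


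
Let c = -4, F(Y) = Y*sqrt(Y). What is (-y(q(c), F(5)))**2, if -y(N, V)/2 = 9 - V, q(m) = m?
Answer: 824 - 360*sqrt(5) ≈ 19.016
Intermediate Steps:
F(Y) = Y**(3/2)
y(N, V) = -18 + 2*V (y(N, V) = -2*(9 - V) = -18 + 2*V)
(-y(q(c), F(5)))**2 = (-(-18 + 2*5**(3/2)))**2 = (-(-18 + 2*(5*sqrt(5))))**2 = (-(-18 + 10*sqrt(5)))**2 = (18 - 10*sqrt(5))**2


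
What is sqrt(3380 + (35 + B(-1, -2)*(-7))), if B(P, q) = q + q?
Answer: sqrt(3443) ≈ 58.677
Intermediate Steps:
B(P, q) = 2*q
sqrt(3380 + (35 + B(-1, -2)*(-7))) = sqrt(3380 + (35 + (2*(-2))*(-7))) = sqrt(3380 + (35 - 4*(-7))) = sqrt(3380 + (35 + 28)) = sqrt(3380 + 63) = sqrt(3443)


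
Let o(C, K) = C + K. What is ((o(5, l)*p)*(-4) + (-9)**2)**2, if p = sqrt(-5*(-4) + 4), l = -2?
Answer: 10017 - 3888*sqrt(6) ≈ 493.38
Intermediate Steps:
p = 2*sqrt(6) (p = sqrt(20 + 4) = sqrt(24) = 2*sqrt(6) ≈ 4.8990)
((o(5, l)*p)*(-4) + (-9)**2)**2 = (((5 - 2)*(2*sqrt(6)))*(-4) + (-9)**2)**2 = ((3*(2*sqrt(6)))*(-4) + 81)**2 = ((6*sqrt(6))*(-4) + 81)**2 = (-24*sqrt(6) + 81)**2 = (81 - 24*sqrt(6))**2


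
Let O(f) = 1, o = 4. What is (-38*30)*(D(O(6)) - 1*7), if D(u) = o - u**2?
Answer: 4560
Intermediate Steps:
D(u) = 4 - u**2
(-38*30)*(D(O(6)) - 1*7) = (-38*30)*((4 - 1*1**2) - 1*7) = -1140*((4 - 1*1) - 7) = -1140*((4 - 1) - 7) = -1140*(3 - 7) = -1140*(-4) = 4560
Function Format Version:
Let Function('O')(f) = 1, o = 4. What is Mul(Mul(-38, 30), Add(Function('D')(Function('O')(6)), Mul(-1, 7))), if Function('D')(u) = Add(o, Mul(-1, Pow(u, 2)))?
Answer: 4560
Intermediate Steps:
Function('D')(u) = Add(4, Mul(-1, Pow(u, 2)))
Mul(Mul(-38, 30), Add(Function('D')(Function('O')(6)), Mul(-1, 7))) = Mul(Mul(-38, 30), Add(Add(4, Mul(-1, Pow(1, 2))), Mul(-1, 7))) = Mul(-1140, Add(Add(4, Mul(-1, 1)), -7)) = Mul(-1140, Add(Add(4, -1), -7)) = Mul(-1140, Add(3, -7)) = Mul(-1140, -4) = 4560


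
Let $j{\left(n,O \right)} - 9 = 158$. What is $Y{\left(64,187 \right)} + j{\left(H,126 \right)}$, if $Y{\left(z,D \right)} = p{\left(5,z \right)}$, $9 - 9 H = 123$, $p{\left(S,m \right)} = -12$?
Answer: $155$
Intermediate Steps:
$H = - \frac{38}{3}$ ($H = 1 - \frac{41}{3} = - \frac{38}{3} \approx -12.667$)
$Y{\left(z,D \right)} = -12$
$j{\left(n,O \right)} = 167$ ($j{\left(n,O \right)} = 9 + 158 = 167$)
$Y{\left(64,187 \right)} + j{\left(H,126 \right)} = -12 + 167 = 155$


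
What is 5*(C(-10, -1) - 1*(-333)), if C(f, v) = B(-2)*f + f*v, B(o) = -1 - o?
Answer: 1665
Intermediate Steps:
C(f, v) = f + f*v (C(f, v) = (-1 - 1*(-2))*f + f*v = (-1 + 2)*f + f*v = 1*f + f*v = f + f*v)
5*(C(-10, -1) - 1*(-333)) = 5*(-10*(1 - 1) - 1*(-333)) = 5*(-10*0 + 333) = 5*(0 + 333) = 5*333 = 1665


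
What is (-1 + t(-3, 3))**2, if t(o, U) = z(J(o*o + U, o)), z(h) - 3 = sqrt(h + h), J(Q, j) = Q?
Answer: 28 + 8*sqrt(6) ≈ 47.596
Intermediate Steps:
z(h) = 3 + sqrt(2)*sqrt(h) (z(h) = 3 + sqrt(h + h) = 3 + sqrt(2*h) = 3 + sqrt(2)*sqrt(h))
t(o, U) = 3 + sqrt(2)*sqrt(U + o**2) (t(o, U) = 3 + sqrt(2)*sqrt(o*o + U) = 3 + sqrt(2)*sqrt(o**2 + U) = 3 + sqrt(2)*sqrt(U + o**2))
(-1 + t(-3, 3))**2 = (-1 + (3 + sqrt(2*3 + 2*(-3)**2)))**2 = (-1 + (3 + sqrt(6 + 2*9)))**2 = (-1 + (3 + sqrt(6 + 18)))**2 = (-1 + (3 + sqrt(24)))**2 = (-1 + (3 + 2*sqrt(6)))**2 = (2 + 2*sqrt(6))**2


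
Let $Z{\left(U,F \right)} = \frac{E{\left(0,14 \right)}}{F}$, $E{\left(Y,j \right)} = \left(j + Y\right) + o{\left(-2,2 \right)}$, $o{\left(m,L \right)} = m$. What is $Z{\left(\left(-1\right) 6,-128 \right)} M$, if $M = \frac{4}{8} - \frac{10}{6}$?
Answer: $\frac{7}{64} \approx 0.10938$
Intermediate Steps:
$E{\left(Y,j \right)} = -2 + Y + j$ ($E{\left(Y,j \right)} = \left(j + Y\right) - 2 = \left(Y + j\right) - 2 = -2 + Y + j$)
$Z{\left(U,F \right)} = \frac{12}{F}$ ($Z{\left(U,F \right)} = \frac{-2 + 0 + 14}{F} = \frac{12}{F}$)
$M = - \frac{7}{6}$ ($M = 4 \cdot \frac{1}{8} - \frac{5}{3} = \frac{1}{2} - \frac{5}{3} = - \frac{7}{6} \approx -1.1667$)
$Z{\left(\left(-1\right) 6,-128 \right)} M = \frac{12}{-128} \left(- \frac{7}{6}\right) = 12 \left(- \frac{1}{128}\right) \left(- \frac{7}{6}\right) = \left(- \frac{3}{32}\right) \left(- \frac{7}{6}\right) = \frac{7}{64}$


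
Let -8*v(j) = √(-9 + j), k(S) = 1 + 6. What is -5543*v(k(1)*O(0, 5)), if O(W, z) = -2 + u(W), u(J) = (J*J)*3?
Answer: 5543*I*√23/8 ≈ 3322.9*I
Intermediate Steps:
u(J) = 3*J² (u(J) = J²*3 = 3*J²)
O(W, z) = -2 + 3*W²
k(S) = 7
v(j) = -√(-9 + j)/8
-5543*v(k(1)*O(0, 5)) = -(-5543)*√(-9 + 7*(-2 + 3*0²))/8 = -(-5543)*√(-9 + 7*(-2 + 3*0))/8 = -(-5543)*√(-9 + 7*(-2 + 0))/8 = -(-5543)*√(-9 + 7*(-2))/8 = -(-5543)*√(-9 - 14)/8 = -(-5543)*√(-23)/8 = -(-5543)*I*√23/8 = 5543*I*√23/8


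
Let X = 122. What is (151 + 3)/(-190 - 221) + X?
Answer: 49988/411 ≈ 121.63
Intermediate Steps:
(151 + 3)/(-190 - 221) + X = (151 + 3)/(-190 - 221) + 122 = 154/(-411) + 122 = 154*(-1/411) + 122 = -154/411 + 122 = 49988/411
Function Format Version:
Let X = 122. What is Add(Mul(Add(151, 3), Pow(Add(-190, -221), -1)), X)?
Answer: Rational(49988, 411) ≈ 121.63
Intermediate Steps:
Add(Mul(Add(151, 3), Pow(Add(-190, -221), -1)), X) = Add(Mul(Add(151, 3), Pow(Add(-190, -221), -1)), 122) = Add(Mul(154, Pow(-411, -1)), 122) = Add(Mul(154, Rational(-1, 411)), 122) = Add(Rational(-154, 411), 122) = Rational(49988, 411)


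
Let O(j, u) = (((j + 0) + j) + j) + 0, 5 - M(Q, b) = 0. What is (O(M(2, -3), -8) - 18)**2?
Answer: 9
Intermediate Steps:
M(Q, b) = 5 (M(Q, b) = 5 - 1*0 = 5 + 0 = 5)
O(j, u) = 3*j (O(j, u) = ((j + j) + j) + 0 = (2*j + j) + 0 = 3*j + 0 = 3*j)
(O(M(2, -3), -8) - 18)**2 = (3*5 - 18)**2 = (15 - 18)**2 = (-3)**2 = 9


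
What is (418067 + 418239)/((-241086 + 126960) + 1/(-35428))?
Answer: -29628648968/4043255929 ≈ -7.3279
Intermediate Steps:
(418067 + 418239)/((-241086 + 126960) + 1/(-35428)) = 836306/(-114126 - 1/35428) = 836306/(-4043255929/35428) = 836306*(-35428/4043255929) = -29628648968/4043255929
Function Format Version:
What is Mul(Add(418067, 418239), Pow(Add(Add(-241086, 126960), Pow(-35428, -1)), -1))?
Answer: Rational(-29628648968, 4043255929) ≈ -7.3279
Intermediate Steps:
Mul(Add(418067, 418239), Pow(Add(Add(-241086, 126960), Pow(-35428, -1)), -1)) = Mul(836306, Pow(Add(-114126, Rational(-1, 35428)), -1)) = Mul(836306, Pow(Rational(-4043255929, 35428), -1)) = Mul(836306, Rational(-35428, 4043255929)) = Rational(-29628648968, 4043255929)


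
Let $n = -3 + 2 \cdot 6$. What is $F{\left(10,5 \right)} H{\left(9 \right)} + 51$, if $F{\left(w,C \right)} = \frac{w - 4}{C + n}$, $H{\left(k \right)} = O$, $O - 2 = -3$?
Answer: $\frac{354}{7} \approx 50.571$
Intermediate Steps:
$O = -1$ ($O = 2 - 3 = -1$)
$n = 9$ ($n = -3 + 12 = 9$)
$H{\left(k \right)} = -1$
$F{\left(w,C \right)} = \frac{-4 + w}{9 + C}$ ($F{\left(w,C \right)} = \frac{w - 4}{C + 9} = \frac{-4 + w}{9 + C}$)
$F{\left(10,5 \right)} H{\left(9 \right)} + 51 = \frac{-4 + 10}{9 + 5} \left(-1\right) + 51 = \frac{1}{14} \cdot 6 \left(-1\right) + 51 = \frac{3}{7} \left(-1\right) + 51 = - \frac{3}{7} + 51 = \frac{354}{7}$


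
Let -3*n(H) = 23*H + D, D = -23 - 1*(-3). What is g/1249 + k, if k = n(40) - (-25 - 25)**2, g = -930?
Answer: -3498130/1249 ≈ -2800.7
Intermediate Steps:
D = -20 (D = -23 + 3 = -20)
n(H) = 20/3 - 23*H/3 (n(H) = -(23*H - 20)/3 = -(-20 + 23*H)/3 = 20/3 - 23*H/3)
k = -2800 (k = (20/3 - 23/3*40) - (-25 - 25)**2 = (20/3 - 920/3) - 1*(-50)**2 = -300 - 1*2500 = -300 - 2500 = -2800)
g/1249 + k = -930/1249 - 2800 = -3498130/1249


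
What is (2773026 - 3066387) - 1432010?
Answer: -1725371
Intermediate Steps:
(2773026 - 3066387) - 1432010 = -293361 - 1432010 = -1725371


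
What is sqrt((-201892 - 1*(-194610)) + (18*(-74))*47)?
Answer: I*sqrt(69886) ≈ 264.36*I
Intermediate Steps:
sqrt((-201892 - 1*(-194610)) + (18*(-74))*47) = sqrt((-201892 + 194610) - 1332*47) = sqrt(-7282 - 62604) = sqrt(-69886) = I*sqrt(69886)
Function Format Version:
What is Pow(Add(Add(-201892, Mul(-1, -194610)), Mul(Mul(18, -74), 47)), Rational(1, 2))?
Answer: Mul(I, Pow(69886, Rational(1, 2))) ≈ Mul(264.36, I)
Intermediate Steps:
Pow(Add(Add(-201892, Mul(-1, -194610)), Mul(Mul(18, -74), 47)), Rational(1, 2)) = Pow(Add(Add(-201892, 194610), Mul(-1332, 47)), Rational(1, 2)) = Pow(Add(-7282, -62604), Rational(1, 2)) = Pow(-69886, Rational(1, 2)) = Mul(I, Pow(69886, Rational(1, 2)))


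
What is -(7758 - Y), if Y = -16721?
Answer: -24479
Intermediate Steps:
-(7758 - Y) = -(7758 - 1*(-16721)) = -(7758 + 16721) = -1*24479 = -24479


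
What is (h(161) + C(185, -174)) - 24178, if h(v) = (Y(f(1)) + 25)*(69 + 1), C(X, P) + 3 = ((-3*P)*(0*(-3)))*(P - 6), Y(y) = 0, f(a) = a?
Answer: -22431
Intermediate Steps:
C(X, P) = -3 (C(X, P) = -3 + ((-3*P)*(0*(-3)))*(P - 6) = -3 + (-3*P*0)*(-6 + P) = -3 + 0*(-6 + P) = -3 + 0 = -3)
h(v) = 1750 (h(v) = (0 + 25)*(69 + 1) = 25*70 = 1750)
(h(161) + C(185, -174)) - 24178 = (1750 - 3) - 24178 = 1747 - 24178 = -22431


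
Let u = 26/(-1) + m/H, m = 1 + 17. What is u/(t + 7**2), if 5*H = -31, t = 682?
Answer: -896/22661 ≈ -0.039539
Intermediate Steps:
m = 18
H = -31/5 (H = (1/5)*(-31) = -31/5 ≈ -6.2000)
u = -896/31 (u = 26/(-1) + 18/(-31/5) = 26*(-1) + 18*(-5/31) = -26 - 90/31 = -896/31 ≈ -28.903)
u/(t + 7**2) = -896/(31*(682 + 7**2)) = -896/(31*(682 + 49)) = -896/31/731 = -896/31*1/731 = -896/22661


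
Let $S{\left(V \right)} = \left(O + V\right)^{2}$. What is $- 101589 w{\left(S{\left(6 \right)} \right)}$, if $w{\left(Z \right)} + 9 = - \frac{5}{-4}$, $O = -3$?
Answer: $\frac{3149259}{4} \approx 7.8732 \cdot 10^{5}$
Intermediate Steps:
$S{\left(V \right)} = \left(-3 + V\right)^{2}$
$w{\left(Z \right)} = - \frac{31}{4}$ ($w{\left(Z \right)} = -9 - \frac{5}{-4} = -9 - - \frac{5}{4} = -9 + \frac{5}{4} = - \frac{31}{4}$)
$- 101589 w{\left(S{\left(6 \right)} \right)} = \left(-101589\right) \left(- \frac{31}{4}\right) = \frac{3149259}{4}$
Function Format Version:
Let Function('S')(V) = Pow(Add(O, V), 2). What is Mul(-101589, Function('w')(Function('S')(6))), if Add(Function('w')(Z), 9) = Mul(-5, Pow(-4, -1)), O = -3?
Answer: Rational(3149259, 4) ≈ 7.8732e+5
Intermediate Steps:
Function('S')(V) = Pow(Add(-3, V), 2)
Function('w')(Z) = Rational(-31, 4) (Function('w')(Z) = Add(-9, Mul(-5, Pow(-4, -1))) = Add(-9, Mul(-5, Rational(-1, 4))) = Add(-9, Rational(5, 4)) = Rational(-31, 4))
Mul(-101589, Function('w')(Function('S')(6))) = Mul(-101589, Rational(-31, 4)) = Rational(3149259, 4)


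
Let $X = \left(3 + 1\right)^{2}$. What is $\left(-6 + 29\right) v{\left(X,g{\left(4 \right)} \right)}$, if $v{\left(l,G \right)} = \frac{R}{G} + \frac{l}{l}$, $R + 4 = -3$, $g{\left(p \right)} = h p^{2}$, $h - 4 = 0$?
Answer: $\frac{1311}{64} \approx 20.484$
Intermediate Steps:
$h = 4$ ($h = 4 + 0 = 4$)
$g{\left(p \right)} = 4 p^{2}$
$X = 16$ ($X = 4^{2} = 16$)
$R = -7$ ($R = -4 - 3 = -7$)
$v{\left(l,G \right)} = 1 - \frac{7}{G}$ ($v{\left(l,G \right)} = - \frac{7}{G} + \frac{l}{l} = - \frac{7}{G} + 1 = 1 - \frac{7}{G}$)
$\left(-6 + 29\right) v{\left(X,g{\left(4 \right)} \right)} = \left(-6 + 29\right) \frac{-7 + 4 \cdot 4^{2}}{4 \cdot 4^{2}} = 23 \frac{-7 + 4 \cdot 16}{4 \cdot 16} = 23 \frac{-7 + 64}{64} = 23 \cdot \frac{1}{64} \cdot 57 = 23 \cdot \frac{57}{64} = \frac{1311}{64}$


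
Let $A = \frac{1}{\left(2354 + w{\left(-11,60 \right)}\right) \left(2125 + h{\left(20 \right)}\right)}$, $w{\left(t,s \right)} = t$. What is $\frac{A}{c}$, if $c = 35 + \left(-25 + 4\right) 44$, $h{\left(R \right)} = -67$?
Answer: $- \frac{1}{4286663766} \approx -2.3328 \cdot 10^{-10}$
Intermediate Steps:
$A = \frac{1}{4821894}$ ($A = \frac{1}{\left(2354 - 11\right) \left(2125 - 67\right)} = \frac{1}{2343 \cdot 2058} = \frac{1}{4821894} \approx 2.0739 \cdot 10^{-7}$)
$c = -889$ ($c = 35 - 924 = -889$)
$\frac{A}{c} = \frac{1}{4821894 \left(-889\right)} = \frac{1}{4821894} \left(- \frac{1}{889}\right) = - \frac{1}{4286663766}$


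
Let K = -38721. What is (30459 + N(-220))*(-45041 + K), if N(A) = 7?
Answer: -2551893092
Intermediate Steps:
(30459 + N(-220))*(-45041 + K) = (30459 + 7)*(-45041 - 38721) = 30466*(-83762) = -2551893092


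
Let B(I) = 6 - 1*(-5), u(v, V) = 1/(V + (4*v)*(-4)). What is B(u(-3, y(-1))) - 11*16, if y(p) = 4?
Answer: -165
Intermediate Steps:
u(v, V) = 1/(V - 16*v)
B(I) = 11 (B(I) = 6 + 5 = 11)
B(u(-3, y(-1))) - 11*16 = 11 - 11*16 = 11 - 176 = -165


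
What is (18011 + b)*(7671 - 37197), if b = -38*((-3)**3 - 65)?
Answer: -635015682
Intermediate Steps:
b = 3496 (b = -38*(-27 - 65) = -38*(-92) = 3496)
(18011 + b)*(7671 - 37197) = (18011 + 3496)*(7671 - 37197) = 21507*(-29526) = -635015682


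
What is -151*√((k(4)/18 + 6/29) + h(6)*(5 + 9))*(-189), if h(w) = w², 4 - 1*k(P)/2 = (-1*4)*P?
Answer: 9513*√3833162/29 ≈ 6.4224e+5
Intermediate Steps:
k(P) = 8 + 8*P (k(P) = 8 - 2*(-1*4)*P = 8 - (-8)*P = 8 + 8*P)
-151*√((k(4)/18 + 6/29) + h(6)*(5 + 9))*(-189) = -151*√(((8 + 8*4)/18 + 6/29) + 6²*(5 + 9))*(-189) = -151*√(((8 + 32)*(1/18) + 6*(1/29)) + 36*14)*(-189) = -151*√((40*(1/18) + 6/29) + 504)*(-189) = -151*√((20/9 + 6/29) + 504)*(-189) = -151*√(634/261 + 504)*(-189) = -151*√3833162/87*(-189) = 9513*√3833162/29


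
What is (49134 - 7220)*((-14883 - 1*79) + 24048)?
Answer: 380830604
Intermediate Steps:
(49134 - 7220)*((-14883 - 1*79) + 24048) = 41914*((-14883 - 79) + 24048) = 41914*(-14962 + 24048) = 41914*9086 = 380830604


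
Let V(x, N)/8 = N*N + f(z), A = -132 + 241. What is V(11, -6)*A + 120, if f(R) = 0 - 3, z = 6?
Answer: 28896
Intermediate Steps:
f(R) = -3
A = 109
V(x, N) = -24 + 8*N**2 (V(x, N) = 8*(N*N - 3) = 8*(N**2 - 3) = 8*(-3 + N**2) = -24 + 8*N**2)
V(11, -6)*A + 120 = (-24 + 8*(-6)**2)*109 + 120 = (-24 + 8*36)*109 + 120 = (-24 + 288)*109 + 120 = 264*109 + 120 = 28776 + 120 = 28896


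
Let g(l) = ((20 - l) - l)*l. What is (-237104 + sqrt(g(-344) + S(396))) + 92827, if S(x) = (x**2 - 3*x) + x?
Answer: -144277 + 2*I*sqrt(21882) ≈ -1.4428e+5 + 295.85*I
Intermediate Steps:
S(x) = x**2 - 2*x
g(l) = l*(20 - 2*l) (g(l) = (20 - 2*l)*l = l*(20 - 2*l))
(-237104 + sqrt(g(-344) + S(396))) + 92827 = (-237104 + sqrt(2*(-344)*(10 - 1*(-344)) + 396*(-2 + 396))) + 92827 = (-237104 + sqrt(2*(-344)*(10 + 344) + 396*394)) + 92827 = (-237104 + sqrt(2*(-344)*354 + 156024)) + 92827 = (-237104 + sqrt(-243552 + 156024)) + 92827 = (-237104 + sqrt(-87528)) + 92827 = (-237104 + 2*I*sqrt(21882)) + 92827 = -144277 + 2*I*sqrt(21882)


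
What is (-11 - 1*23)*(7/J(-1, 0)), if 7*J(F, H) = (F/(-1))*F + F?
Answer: 833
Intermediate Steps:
J(F, H) = -F**2/7 + F/7 (J(F, H) = ((F/(-1))*F + F)/7 = ((F*(-1))*F + F)/7 = ((-F)*F + F)/7 = (-F**2 + F)/7 = (F - F**2)/7 = -F**2/7 + F/7)
(-11 - 1*23)*(7/J(-1, 0)) = (-11 - 1*23)*(7/(((1/7)*(-1)*(1 - 1*(-1))))) = (-11 - 23)*(7/(((1/7)*(-1)*(1 + 1)))) = -238/((1/7)*(-1)*2) = -238/(-2/7) = -238*(-7)/2 = -34*(-49/2) = 833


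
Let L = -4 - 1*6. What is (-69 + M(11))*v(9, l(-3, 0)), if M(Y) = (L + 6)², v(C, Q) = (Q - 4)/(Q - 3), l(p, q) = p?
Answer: -371/6 ≈ -61.833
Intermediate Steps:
L = -10 (L = -4 - 6 = -10)
v(C, Q) = (-4 + Q)/(-3 + Q)
M(Y) = 16 (M(Y) = (-10 + 6)² = (-4)² = 16)
(-69 + M(11))*v(9, l(-3, 0)) = (-69 + 16)*((-4 - 3)/(-3 - 3)) = -53*(-7)/(-6) = -(-53)*(-7)/6 = -53*7/6 = -371/6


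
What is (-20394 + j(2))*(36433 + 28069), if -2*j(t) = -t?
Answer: -1315389286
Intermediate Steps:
j(t) = t/2 (j(t) = -(-1)*t/2 = t/2)
(-20394 + j(2))*(36433 + 28069) = (-20394 + (½)*2)*(36433 + 28069) = (-20394 + 1)*64502 = -20393*64502 = -1315389286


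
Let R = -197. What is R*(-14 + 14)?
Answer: 0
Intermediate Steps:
R*(-14 + 14) = -197*(-14 + 14) = -197*0 = 0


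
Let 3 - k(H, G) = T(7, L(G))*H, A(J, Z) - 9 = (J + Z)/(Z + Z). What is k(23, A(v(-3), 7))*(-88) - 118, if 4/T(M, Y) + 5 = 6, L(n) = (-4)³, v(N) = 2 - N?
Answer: 7714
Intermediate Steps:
L(n) = -64
T(M, Y) = 4 (T(M, Y) = 4/(-5 + 6) = 4/1 = 4*1 = 4)
A(J, Z) = 9 + (J + Z)/(2*Z) (A(J, Z) = 9 + (J + Z)/(Z + Z) = 9 + (J + Z)/((2*Z)) = 9 + (J + Z)*(1/(2*Z)) = 9 + (J + Z)/(2*Z))
k(H, G) = 3 - 4*H
k(23, A(v(-3), 7))*(-88) - 118 = (3 - 4*23)*(-88) - 118 = (3 - 92)*(-88) - 118 = -89*(-88) - 118 = 7832 - 118 = 7714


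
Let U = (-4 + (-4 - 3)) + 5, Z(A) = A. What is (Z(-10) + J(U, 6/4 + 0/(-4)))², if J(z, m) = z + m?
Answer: 841/4 ≈ 210.25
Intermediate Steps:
U = -6 (U = (-4 - 7) + 5 = -11 + 5 = -6)
J(z, m) = m + z
(Z(-10) + J(U, 6/4 + 0/(-4)))² = (-10 + ((6/4 + 0/(-4)) - 6))² = (-10 + ((6*(¼) + 0*(-¼)) - 6))² = (-10 + ((3/2 + 0) - 6))² = (-10 + (3/2 - 6))² = (-10 - 9/2)² = (-29/2)² = 841/4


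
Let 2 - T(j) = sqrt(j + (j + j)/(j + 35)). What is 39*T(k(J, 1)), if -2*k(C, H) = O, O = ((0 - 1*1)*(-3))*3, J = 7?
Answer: 78 - 117*I*sqrt(7930)/122 ≈ 78.0 - 85.401*I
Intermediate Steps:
O = 9 (O = ((0 - 1)*(-3))*3 = -1*(-3)*3 = 3*3 = 9)
k(C, H) = -9/2 (k(C, H) = -1/2*9 = -9/2)
T(j) = 2 - sqrt(j + 2*j/(35 + j)) (T(j) = 2 - sqrt(j + (j + j)/(j + 35)) = 2 - sqrt(j + (2*j)/(35 + j)) = 2 - sqrt(j + 2*j/(35 + j)))
39*T(k(J, 1)) = 39*(2 - sqrt(-9*(37 - 9/2)/(2*(35 - 9/2)))) = 39*(2 - sqrt(-9/2*65/2/61/2)) = 39*(2 - sqrt(-9/2*2/61*65/2)) = 39*(2 - sqrt(-585/122)) = 39*(2 - 3*I*sqrt(7930)/122) = 78 - 117*I*sqrt(7930)/122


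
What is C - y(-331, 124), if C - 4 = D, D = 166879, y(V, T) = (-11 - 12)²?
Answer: 166354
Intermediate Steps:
y(V, T) = 529 (y(V, T) = (-23)² = 529)
C = 166883 (C = 4 + 166879 = 166883)
C - y(-331, 124) = 166883 - 1*529 = 166883 - 529 = 166354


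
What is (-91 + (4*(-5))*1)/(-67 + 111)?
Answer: -111/44 ≈ -2.5227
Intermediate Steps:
(-91 + (4*(-5))*1)/(-67 + 111) = (-91 - 20*1)/44 = (-91 - 20)/44 = (1/44)*(-111) = -111/44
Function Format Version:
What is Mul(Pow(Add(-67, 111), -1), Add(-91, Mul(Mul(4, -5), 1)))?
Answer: Rational(-111, 44) ≈ -2.5227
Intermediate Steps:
Mul(Pow(Add(-67, 111), -1), Add(-91, Mul(Mul(4, -5), 1))) = Mul(Pow(44, -1), Add(-91, Mul(-20, 1))) = Mul(Rational(1, 44), Add(-91, -20)) = Mul(Rational(1, 44), -111) = Rational(-111, 44)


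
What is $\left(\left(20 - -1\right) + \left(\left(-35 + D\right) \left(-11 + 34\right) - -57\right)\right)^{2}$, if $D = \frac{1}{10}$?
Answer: $\frac{52519009}{100} \approx 5.2519 \cdot 10^{5}$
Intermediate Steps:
$D = \frac{1}{10} \approx 0.1$
$\left(\left(20 - -1\right) + \left(\left(-35 + D\right) \left(-11 + 34\right) - -57\right)\right)^{2} = \left(\left(20 - -1\right) + \left(\left(-35 + \frac{1}{10}\right) \left(-11 + 34\right) - -57\right)\right)^{2} = \left(\left(20 + 1\right) + \left(\left(- \frac{349}{10}\right) 23 + 57\right)\right)^{2} = \left(21 + \left(- \frac{8027}{10} + 57\right)\right)^{2} = \left(21 - \frac{7457}{10}\right)^{2} = \left(- \frac{7247}{10}\right)^{2} = \frac{52519009}{100}$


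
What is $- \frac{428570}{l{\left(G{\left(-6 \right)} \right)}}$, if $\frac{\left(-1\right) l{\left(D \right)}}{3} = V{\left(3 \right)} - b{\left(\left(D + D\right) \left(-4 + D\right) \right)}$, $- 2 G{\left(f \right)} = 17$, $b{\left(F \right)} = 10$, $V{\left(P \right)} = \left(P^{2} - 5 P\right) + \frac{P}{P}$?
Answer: $- \frac{85714}{9} \approx -9523.8$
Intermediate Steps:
$V{\left(P \right)} = 1 + P^{2} - 5 P$ ($V{\left(P \right)} = \left(P^{2} - 5 P\right) + 1 = 1 + P^{2} - 5 P$)
$G{\left(f \right)} = - \frac{17}{2}$ ($G{\left(f \right)} = \left(- \frac{1}{2}\right) 17 = - \frac{17}{2}$)
$l{\left(D \right)} = 45$ ($l{\left(D \right)} = - 3 \left(\left(1 + 3^{2} - 15\right) - 10\right) = - 3 \left(\left(1 + 9 - 15\right) - 10\right) = - 3 \left(-5 - 10\right) = \left(-3\right) \left(-15\right) = 45$)
$- \frac{428570}{l{\left(G{\left(-6 \right)} \right)}} = - \frac{428570}{45} = \left(-428570\right) \frac{1}{45} = - \frac{85714}{9}$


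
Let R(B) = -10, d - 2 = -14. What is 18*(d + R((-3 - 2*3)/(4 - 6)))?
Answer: -396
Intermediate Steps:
d = -12 (d = 2 - 14 = -12)
18*(d + R((-3 - 2*3)/(4 - 6))) = 18*(-12 - 10) = 18*(-22) = -396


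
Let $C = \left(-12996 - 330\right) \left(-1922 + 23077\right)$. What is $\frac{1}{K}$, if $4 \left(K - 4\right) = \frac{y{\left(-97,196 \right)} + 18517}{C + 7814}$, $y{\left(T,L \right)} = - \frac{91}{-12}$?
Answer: $\frac{13531378368}{54125291177} \approx 0.25$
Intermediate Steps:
$y{\left(T,L \right)} = \frac{91}{12}$ ($y{\left(T,L \right)} = \left(-91\right) \left(- \frac{1}{12}\right) = \frac{91}{12}$)
$C = -281911530$ ($C = \left(-13326\right) 21155 = -281911530$)
$K = \frac{54125291177}{13531378368}$ ($K = 4 + \frac{\left(\frac{91}{12} + 18517\right) \frac{1}{-281911530 + 7814}}{4} = 4 + \frac{\frac{222295}{12} \frac{1}{-281903716}}{4} = 4 + \frac{\frac{222295}{12} \left(- \frac{1}{281903716}\right)}{4} = 4 + \frac{1}{4} \left(- \frac{222295}{3382844592}\right) = 4 - \frac{222295}{13531378368} = \frac{54125291177}{13531378368} \approx 4.0$)
$\frac{1}{K} = \frac{1}{\frac{54125291177}{13531378368}} = \frac{13531378368}{54125291177}$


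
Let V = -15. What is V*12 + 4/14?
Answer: -1258/7 ≈ -179.71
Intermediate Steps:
V*12 + 4/14 = -15*12 + 4/14 = -180 + 4*(1/14) = -180 + 2/7 = -1258/7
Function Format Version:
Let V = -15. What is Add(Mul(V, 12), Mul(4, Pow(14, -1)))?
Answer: Rational(-1258, 7) ≈ -179.71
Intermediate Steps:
Add(Mul(V, 12), Mul(4, Pow(14, -1))) = Add(Mul(-15, 12), Mul(4, Pow(14, -1))) = Add(-180, Mul(4, Rational(1, 14))) = Add(-180, Rational(2, 7)) = Rational(-1258, 7)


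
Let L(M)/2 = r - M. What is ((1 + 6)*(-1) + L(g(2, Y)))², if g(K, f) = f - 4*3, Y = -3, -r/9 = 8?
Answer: 14641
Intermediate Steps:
r = -72 (r = -9*8 = -72)
g(K, f) = -12 + f (g(K, f) = f - 12 = -12 + f)
L(M) = -144 - 2*M (L(M) = 2*(-72 - M) = -144 - 2*M)
((1 + 6)*(-1) + L(g(2, Y)))² = ((1 + 6)*(-1) + (-144 - 2*(-12 - 3)))² = (7*(-1) + (-144 - 2*(-15)))² = (-7 + (-144 + 30))² = (-7 - 114)² = (-121)² = 14641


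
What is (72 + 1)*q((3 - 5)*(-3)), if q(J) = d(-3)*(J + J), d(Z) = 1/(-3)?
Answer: -292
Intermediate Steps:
d(Z) = -⅓
q(J) = -2*J/3 (q(J) = -(J + J)/3 = -2*J/3)
(72 + 1)*q((3 - 5)*(-3)) = (72 + 1)*(-2*(3 - 5)*(-3)/3) = 73*(-(-4)*(-3)/3) = 73*(-⅔*6) = 73*(-4) = -292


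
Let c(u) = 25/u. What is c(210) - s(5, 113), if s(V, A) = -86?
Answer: 3617/42 ≈ 86.119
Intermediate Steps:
c(210) - s(5, 113) = 25/210 - 1*(-86) = 25*(1/210) + 86 = 5/42 + 86 = 3617/42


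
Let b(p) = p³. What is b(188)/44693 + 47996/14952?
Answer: 25374055243/167062434 ≈ 151.88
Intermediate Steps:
b(188)/44693 + 47996/14952 = 188³/44693 + 47996/14952 = 6644672*(1/44693) + 47996*(1/14952) = 6644672/44693 + 11999/3738 = 25374055243/167062434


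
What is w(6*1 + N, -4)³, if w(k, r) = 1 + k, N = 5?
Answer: 1728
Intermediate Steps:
w(6*1 + N, -4)³ = (1 + (6*1 + 5))³ = (1 + (6 + 5))³ = (1 + 11)³ = 12³ = 1728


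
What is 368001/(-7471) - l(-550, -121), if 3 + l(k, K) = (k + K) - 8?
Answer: 152491/241 ≈ 632.74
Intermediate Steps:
l(k, K) = -11 + K + k (l(k, K) = -3 + ((k + K) - 8) = -3 + ((K + k) - 8) = -3 + (-8 + K + k) = -11 + K + k)
368001/(-7471) - l(-550, -121) = 368001/(-7471) - (-11 - 121 - 550) = 368001*(-1/7471) - 1*(-682) = -11871/241 + 682 = 152491/241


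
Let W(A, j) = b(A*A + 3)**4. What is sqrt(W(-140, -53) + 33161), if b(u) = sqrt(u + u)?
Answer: 3*sqrt(170793733) ≈ 39206.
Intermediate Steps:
b(u) = sqrt(2)*sqrt(u) (b(u) = sqrt(2*u) = sqrt(2)*sqrt(u))
W(A, j) = 4*(3 + A**2)**2 (W(A, j) = (sqrt(2)*sqrt(A*A + 3))**4 = (sqrt(2)*sqrt(A**2 + 3))**4 = (sqrt(2)*sqrt(3 + A**2))**4 = 4*(3 + A**2)**2)
sqrt(W(-140, -53) + 33161) = sqrt(4*(3 + (-140)**2)**2 + 33161) = sqrt(4*(3 + 19600)**2 + 33161) = sqrt(4*19603**2 + 33161) = sqrt(4*384277609 + 33161) = sqrt(1537110436 + 33161) = sqrt(1537143597) = 3*sqrt(170793733)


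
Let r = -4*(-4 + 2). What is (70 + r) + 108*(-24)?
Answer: -2514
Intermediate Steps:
r = 8 (r = -4*(-2) = 8)
(70 + r) + 108*(-24) = (70 + 8) + 108*(-24) = 78 - 2592 = -2514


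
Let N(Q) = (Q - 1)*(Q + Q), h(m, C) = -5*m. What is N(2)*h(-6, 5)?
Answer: 120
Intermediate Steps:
N(Q) = 2*Q*(-1 + Q) (N(Q) = (-1 + Q)*(2*Q) = 2*Q*(-1 + Q))
N(2)*h(-6, 5) = (2*2*(-1 + 2))*(-5*(-6)) = (2*2*1)*30 = 4*30 = 120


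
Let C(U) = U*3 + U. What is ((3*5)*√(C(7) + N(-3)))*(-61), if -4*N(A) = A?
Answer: -915*√115/2 ≈ -4906.1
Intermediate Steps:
C(U) = 4*U (C(U) = 3*U + U = 4*U)
N(A) = -A/4
((3*5)*√(C(7) + N(-3)))*(-61) = ((3*5)*√(4*7 - ¼*(-3)))*(-61) = (15*√(28 + ¾))*(-61) = (15*√(115/4))*(-61) = (15*(√115/2))*(-61) = (15*√115/2)*(-61) = -915*√115/2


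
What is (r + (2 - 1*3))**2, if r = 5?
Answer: 16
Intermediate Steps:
(r + (2 - 1*3))**2 = (5 + (2 - 1*3))**2 = (5 + (2 - 3))**2 = (5 - 1)**2 = 4**2 = 16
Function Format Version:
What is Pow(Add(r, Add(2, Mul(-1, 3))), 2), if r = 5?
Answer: 16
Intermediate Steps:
Pow(Add(r, Add(2, Mul(-1, 3))), 2) = Pow(Add(5, Add(2, Mul(-1, 3))), 2) = Pow(Add(5, Add(2, -3)), 2) = Pow(Add(5, -1), 2) = Pow(4, 2) = 16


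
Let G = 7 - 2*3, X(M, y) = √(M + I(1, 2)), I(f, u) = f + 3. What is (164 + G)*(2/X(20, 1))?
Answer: 55*√6/2 ≈ 67.361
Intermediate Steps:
I(f, u) = 3 + f
X(M, y) = √(4 + M) (X(M, y) = √(M + (3 + 1)) = √(M + 4) = √(4 + M))
G = 1 (G = 7 - 6 = 1)
(164 + G)*(2/X(20, 1)) = (164 + 1)*(2/(√(4 + 20))) = 165*(2/(√24)) = 165*(2/((2*√6))) = 165*(2*(√6/12)) = 165*(√6/6) = 55*√6/2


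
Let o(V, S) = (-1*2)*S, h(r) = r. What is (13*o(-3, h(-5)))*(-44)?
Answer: -5720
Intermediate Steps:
o(V, S) = -2*S
(13*o(-3, h(-5)))*(-44) = (13*(-2*(-5)))*(-44) = (13*10)*(-44) = 130*(-44) = -5720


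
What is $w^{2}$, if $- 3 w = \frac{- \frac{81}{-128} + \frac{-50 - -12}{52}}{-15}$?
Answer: $\frac{26569}{5607014400} \approx 4.7385 \cdot 10^{-6}$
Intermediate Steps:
$w = - \frac{163}{74880}$ ($w = - \frac{\left(- \frac{81}{-128} + \frac{-50 - -12}{52}\right) \frac{1}{-15}}{3} = - \frac{\left(\left(-81\right) \left(- \frac{1}{128}\right) + \left(-50 + 12\right) \frac{1}{52}\right) \left(- \frac{1}{15}\right)}{3} = - \frac{\left(\frac{81}{128} - \frac{19}{26}\right) \left(- \frac{1}{15}\right)}{3} = - \frac{\left(- \frac{163}{1664}\right) \left(- \frac{1}{15}\right)}{3} = \left(- \frac{1}{3}\right) \frac{163}{24960} = - \frac{163}{74880} \approx -0.0021768$)
$w^{2} = \left(- \frac{163}{74880}\right)^{2} = \frac{26569}{5607014400}$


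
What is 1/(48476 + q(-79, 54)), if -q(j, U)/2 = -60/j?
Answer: 79/3829484 ≈ 2.0629e-5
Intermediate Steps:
q(j, U) = 120/j (q(j, U) = -(-120)/j = 120/j)
1/(48476 + q(-79, 54)) = 1/(48476 + 120/(-79)) = 1/(48476 + 120*(-1/79)) = 1/(48476 - 120/79) = 1/(3829484/79) = 79/3829484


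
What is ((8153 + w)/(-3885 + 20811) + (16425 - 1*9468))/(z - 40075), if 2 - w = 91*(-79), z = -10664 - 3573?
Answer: -8412109/65663208 ≈ -0.12811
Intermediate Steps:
z = -14237
w = 7191 (w = 2 - 91*(-79) = 2 - 1*(-7189) = 2 + 7189 = 7191)
((8153 + w)/(-3885 + 20811) + (16425 - 1*9468))/(z - 40075) = ((8153 + 7191)/(-3885 + 20811) + (16425 - 1*9468))/(-14237 - 40075) = (15344/16926 + (16425 - 9468))/(-54312) = (15344*(1/16926) + 6957)*(-1/54312) = (1096/1209 + 6957)*(-1/54312) = (8412109/1209)*(-1/54312) = -8412109/65663208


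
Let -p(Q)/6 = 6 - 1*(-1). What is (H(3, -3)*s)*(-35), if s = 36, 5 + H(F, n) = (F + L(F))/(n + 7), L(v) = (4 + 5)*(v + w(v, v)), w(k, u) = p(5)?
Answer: 115920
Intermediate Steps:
p(Q) = -42 (p(Q) = -6*(6 - 1*(-1)) = -6*(6 + 1) = -6*7 = -42)
w(k, u) = -42
L(v) = -378 + 9*v (L(v) = (4 + 5)*(v - 42) = 9*(-42 + v) = -378 + 9*v)
H(F, n) = -5 + (-378 + 10*F)/(7 + n) (H(F, n) = -5 + (F + (-378 + 9*F))/(n + 7) = -5 + (-378 + 10*F)/(7 + n))
(H(3, -3)*s)*(-35) = (((-413 - 5*(-3) + 10*3)/(7 - 3))*36)*(-35) = (((-413 + 15 + 30)/4)*36)*(-35) = (((¼)*(-368))*36)*(-35) = -92*36*(-35) = -3312*(-35) = 115920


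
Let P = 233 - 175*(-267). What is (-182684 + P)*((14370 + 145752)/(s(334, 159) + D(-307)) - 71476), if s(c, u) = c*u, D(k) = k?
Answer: 512189369342652/52799 ≈ 9.7007e+9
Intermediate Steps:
P = 46958 (P = 233 + 46725 = 46958)
(-182684 + P)*((14370 + 145752)/(s(334, 159) + D(-307)) - 71476) = (-182684 + 46958)*((14370 + 145752)/(334*159 - 307) - 71476) = -135726*(160122/(53106 - 307) - 71476) = -135726*(160122/52799 - 71476) = -135726*(-3773701202/52799) = 512189369342652/52799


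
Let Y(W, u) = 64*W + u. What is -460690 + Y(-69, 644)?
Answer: -464462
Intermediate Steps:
Y(W, u) = u + 64*W
-460690 + Y(-69, 644) = -460690 + (644 + 64*(-69)) = -460690 + (644 - 4416) = -460690 - 3772 = -464462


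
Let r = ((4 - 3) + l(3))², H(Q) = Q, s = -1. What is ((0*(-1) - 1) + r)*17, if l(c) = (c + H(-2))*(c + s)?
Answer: 136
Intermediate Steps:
l(c) = (-1 + c)*(-2 + c) (l(c) = (c - 2)*(c - 1) = (-2 + c)*(-1 + c) = (-1 + c)*(-2 + c))
r = 9 (r = ((4 - 3) + (2 + 3² - 3*3))² = (1 + (2 + 9 - 9))² = (1 + 2)² = 3² = 9)
((0*(-1) - 1) + r)*17 = ((0*(-1) - 1) + 9)*17 = ((0 - 1) + 9)*17 = (-1 + 9)*17 = 8*17 = 136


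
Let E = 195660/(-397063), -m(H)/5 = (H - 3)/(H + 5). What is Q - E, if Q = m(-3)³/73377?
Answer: 1744114605/3237254639 ≈ 0.53876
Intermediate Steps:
m(H) = -5*(-3 + H)/(5 + H) (m(H) = -5*(H - 3)/(H + 5) = -5*(-3 + H)/(5 + H))
E = -195660/397063 (E = 195660*(-1/397063) = -195660/397063 ≈ -0.49277)
Q = 375/8153 (Q = (5*(3 - 1*(-3))/(5 - 3))³/73377 = (5*(3 + 3)/2)³*(1/73377) = (5*(½)*6)³*(1/73377) = 15³*(1/73377) = 3375*(1/73377) = 375/8153 ≈ 0.045995)
Q - E = 375/8153 - 1*(-195660/397063) = 375/8153 + 195660/397063 = 1744114605/3237254639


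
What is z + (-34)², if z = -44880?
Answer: -43724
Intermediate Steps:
z + (-34)² = -44880 + (-34)² = -44880 + 1156 = -43724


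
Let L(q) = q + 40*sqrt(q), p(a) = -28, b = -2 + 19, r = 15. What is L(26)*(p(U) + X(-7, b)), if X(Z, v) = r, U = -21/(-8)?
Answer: -338 - 520*sqrt(26) ≈ -2989.5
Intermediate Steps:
U = 21/8 (U = -21*(-1/8) = 21/8 ≈ 2.6250)
b = 17
X(Z, v) = 15
L(26)*(p(U) + X(-7, b)) = (26 + 40*sqrt(26))*(-28 + 15) = (26 + 40*sqrt(26))*(-13) = -338 - 520*sqrt(26)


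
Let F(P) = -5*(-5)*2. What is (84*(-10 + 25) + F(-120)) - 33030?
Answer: -31720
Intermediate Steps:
F(P) = 50 (F(P) = 25*2 = 50)
(84*(-10 + 25) + F(-120)) - 33030 = (84*(-10 + 25) + 50) - 33030 = (84*15 + 50) - 33030 = (1260 + 50) - 33030 = 1310 - 33030 = -31720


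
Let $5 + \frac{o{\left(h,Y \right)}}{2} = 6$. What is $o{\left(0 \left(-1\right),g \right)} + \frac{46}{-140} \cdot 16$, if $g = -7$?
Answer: $- \frac{114}{35} \approx -3.2571$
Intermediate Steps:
$o{\left(h,Y \right)} = 2$ ($o{\left(h,Y \right)} = -10 + 2 \cdot 6 = -10 + 12 = 2$)
$o{\left(0 \left(-1\right),g \right)} + \frac{46}{-140} \cdot 16 = 2 + \frac{46}{-140} \cdot 16 = 2 + 46 \left(- \frac{1}{140}\right) 16 = 2 - \frac{184}{35} = - \frac{114}{35}$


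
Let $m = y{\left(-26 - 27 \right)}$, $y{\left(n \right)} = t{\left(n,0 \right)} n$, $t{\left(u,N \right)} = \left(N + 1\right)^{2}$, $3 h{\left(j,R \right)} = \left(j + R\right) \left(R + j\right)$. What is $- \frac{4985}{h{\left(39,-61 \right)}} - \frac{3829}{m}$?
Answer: $\frac{1060621}{25652} \approx 41.346$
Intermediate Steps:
$h{\left(j,R \right)} = \frac{\left(R + j\right)^{2}}{3}$ ($h{\left(j,R \right)} = \frac{\left(j + R\right) \left(R + j\right)}{3} = \frac{\left(R + j\right) \left(R + j\right)}{3} = \frac{\left(R + j\right)^{2}}{3}$)
$t{\left(u,N \right)} = \left(1 + N\right)^{2}$
$y{\left(n \right)} = n$ ($y{\left(n \right)} = \left(1 + 0\right)^{2} n = 1^{2} n = 1 n = n$)
$m = -53$ ($m = -26 - 27 = -53$)
$- \frac{4985}{h{\left(39,-61 \right)}} - \frac{3829}{m} = - \frac{4985}{\frac{1}{3} \left(-61 + 39\right)^{2}} - \frac{3829}{-53} = - \frac{4985}{\frac{1}{3} \left(-22\right)^{2}} - - \frac{3829}{53} = - \frac{4985}{\frac{1}{3} \cdot 484} + \frac{3829}{53} = - \frac{4985}{\frac{484}{3}} + \frac{3829}{53} = \left(-4985\right) \frac{3}{484} + \frac{3829}{53} = - \frac{14955}{484} + \frac{3829}{53} = \frac{1060621}{25652}$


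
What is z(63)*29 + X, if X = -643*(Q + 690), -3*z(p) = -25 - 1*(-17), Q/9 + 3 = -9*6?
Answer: -341201/3 ≈ -1.1373e+5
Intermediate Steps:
Q = -513 (Q = -27 + 9*(-9*6) = -27 + 9*(-54) = -27 - 486 = -513)
z(p) = 8/3 (z(p) = -(-25 - 1*(-17))/3 = -(-25 + 17)/3 = -⅓*(-8) = 8/3)
X = -113811 (X = -643*(-513 + 690) = -643*177 = -113811)
z(63)*29 + X = (8/3)*29 - 113811 = 232/3 - 113811 = -341201/3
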